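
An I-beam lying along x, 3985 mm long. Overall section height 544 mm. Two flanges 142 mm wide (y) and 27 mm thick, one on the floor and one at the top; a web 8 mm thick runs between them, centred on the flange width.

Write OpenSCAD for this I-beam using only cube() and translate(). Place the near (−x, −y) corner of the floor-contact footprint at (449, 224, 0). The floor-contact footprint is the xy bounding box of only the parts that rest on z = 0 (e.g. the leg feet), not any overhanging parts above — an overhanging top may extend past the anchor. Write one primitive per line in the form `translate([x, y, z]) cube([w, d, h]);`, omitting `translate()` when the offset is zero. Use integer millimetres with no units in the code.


translate([449, 224, 0]) cube([3985, 142, 27]);
translate([449, 291, 27]) cube([3985, 8, 490]);
translate([449, 224, 517]) cube([3985, 142, 27]);


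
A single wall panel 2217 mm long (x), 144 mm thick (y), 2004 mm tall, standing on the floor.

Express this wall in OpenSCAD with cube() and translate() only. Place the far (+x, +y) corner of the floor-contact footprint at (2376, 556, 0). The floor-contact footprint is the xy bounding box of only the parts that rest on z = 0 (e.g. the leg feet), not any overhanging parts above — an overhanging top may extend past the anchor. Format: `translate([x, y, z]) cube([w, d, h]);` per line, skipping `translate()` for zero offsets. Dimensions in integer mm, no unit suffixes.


translate([159, 412, 0]) cube([2217, 144, 2004]);


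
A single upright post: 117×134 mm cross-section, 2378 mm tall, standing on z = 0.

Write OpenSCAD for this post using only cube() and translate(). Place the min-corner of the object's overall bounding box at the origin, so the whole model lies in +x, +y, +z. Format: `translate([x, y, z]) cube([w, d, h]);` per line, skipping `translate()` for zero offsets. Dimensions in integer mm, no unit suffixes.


cube([117, 134, 2378]);


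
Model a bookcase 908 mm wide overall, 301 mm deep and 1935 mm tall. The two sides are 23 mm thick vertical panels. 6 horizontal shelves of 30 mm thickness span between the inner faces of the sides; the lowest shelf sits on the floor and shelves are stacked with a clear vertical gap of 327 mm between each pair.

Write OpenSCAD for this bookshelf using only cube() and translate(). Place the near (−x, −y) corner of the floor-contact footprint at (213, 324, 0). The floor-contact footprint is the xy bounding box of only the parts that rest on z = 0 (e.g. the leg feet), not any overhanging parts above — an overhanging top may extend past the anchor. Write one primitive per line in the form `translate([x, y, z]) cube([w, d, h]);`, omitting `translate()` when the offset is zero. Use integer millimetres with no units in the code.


translate([213, 324, 0]) cube([23, 301, 1935]);
translate([1098, 324, 0]) cube([23, 301, 1935]);
translate([236, 324, 0]) cube([862, 301, 30]);
translate([236, 324, 357]) cube([862, 301, 30]);
translate([236, 324, 714]) cube([862, 301, 30]);
translate([236, 324, 1071]) cube([862, 301, 30]);
translate([236, 324, 1428]) cube([862, 301, 30]);
translate([236, 324, 1785]) cube([862, 301, 30]);


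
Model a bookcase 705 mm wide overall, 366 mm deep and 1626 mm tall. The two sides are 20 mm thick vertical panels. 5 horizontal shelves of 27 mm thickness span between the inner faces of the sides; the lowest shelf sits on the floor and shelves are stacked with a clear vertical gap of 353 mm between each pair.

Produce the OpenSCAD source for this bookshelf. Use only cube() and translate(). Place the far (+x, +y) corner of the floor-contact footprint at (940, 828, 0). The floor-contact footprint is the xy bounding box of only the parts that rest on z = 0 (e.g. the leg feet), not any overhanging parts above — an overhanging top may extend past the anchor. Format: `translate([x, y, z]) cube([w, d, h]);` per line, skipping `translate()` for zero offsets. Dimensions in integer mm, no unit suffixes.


translate([235, 462, 0]) cube([20, 366, 1626]);
translate([920, 462, 0]) cube([20, 366, 1626]);
translate([255, 462, 0]) cube([665, 366, 27]);
translate([255, 462, 380]) cube([665, 366, 27]);
translate([255, 462, 760]) cube([665, 366, 27]);
translate([255, 462, 1140]) cube([665, 366, 27]);
translate([255, 462, 1520]) cube([665, 366, 27]);


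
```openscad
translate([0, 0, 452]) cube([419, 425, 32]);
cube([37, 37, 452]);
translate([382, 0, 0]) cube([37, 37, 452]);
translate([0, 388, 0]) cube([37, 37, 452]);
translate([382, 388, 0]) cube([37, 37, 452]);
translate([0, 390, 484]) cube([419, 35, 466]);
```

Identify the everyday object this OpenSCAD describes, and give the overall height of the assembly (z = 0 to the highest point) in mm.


A chair. The overall height is 950 mm.

A slab on four corner posts with a tall panel at the back — a chair. The seat slab sits at z = 452 with thickness 32, and the 466 mm backrest starts at the seat top, so the overall height is 452 + 32 + 466 = 950 mm.


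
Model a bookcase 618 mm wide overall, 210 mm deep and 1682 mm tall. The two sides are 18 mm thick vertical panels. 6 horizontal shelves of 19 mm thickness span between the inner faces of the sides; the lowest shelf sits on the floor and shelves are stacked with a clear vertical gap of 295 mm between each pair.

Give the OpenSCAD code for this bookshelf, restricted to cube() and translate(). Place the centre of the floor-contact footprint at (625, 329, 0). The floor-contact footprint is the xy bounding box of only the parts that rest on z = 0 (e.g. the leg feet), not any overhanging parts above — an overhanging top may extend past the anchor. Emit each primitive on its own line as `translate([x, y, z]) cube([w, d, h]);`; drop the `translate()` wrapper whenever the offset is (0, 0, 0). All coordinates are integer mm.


translate([316, 224, 0]) cube([18, 210, 1682]);
translate([916, 224, 0]) cube([18, 210, 1682]);
translate([334, 224, 0]) cube([582, 210, 19]);
translate([334, 224, 314]) cube([582, 210, 19]);
translate([334, 224, 628]) cube([582, 210, 19]);
translate([334, 224, 942]) cube([582, 210, 19]);
translate([334, 224, 1256]) cube([582, 210, 19]);
translate([334, 224, 1570]) cube([582, 210, 19]);


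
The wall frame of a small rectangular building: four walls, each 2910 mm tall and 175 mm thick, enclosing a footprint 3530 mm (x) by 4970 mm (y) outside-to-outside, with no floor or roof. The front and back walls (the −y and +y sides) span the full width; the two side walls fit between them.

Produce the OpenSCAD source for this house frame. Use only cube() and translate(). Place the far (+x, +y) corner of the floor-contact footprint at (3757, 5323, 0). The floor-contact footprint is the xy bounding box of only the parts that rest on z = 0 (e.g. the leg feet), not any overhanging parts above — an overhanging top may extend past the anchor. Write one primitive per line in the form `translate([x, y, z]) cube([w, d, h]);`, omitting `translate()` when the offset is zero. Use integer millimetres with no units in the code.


translate([227, 353, 0]) cube([3530, 175, 2910]);
translate([227, 5148, 0]) cube([3530, 175, 2910]);
translate([227, 528, 0]) cube([175, 4620, 2910]);
translate([3582, 528, 0]) cube([175, 4620, 2910]);


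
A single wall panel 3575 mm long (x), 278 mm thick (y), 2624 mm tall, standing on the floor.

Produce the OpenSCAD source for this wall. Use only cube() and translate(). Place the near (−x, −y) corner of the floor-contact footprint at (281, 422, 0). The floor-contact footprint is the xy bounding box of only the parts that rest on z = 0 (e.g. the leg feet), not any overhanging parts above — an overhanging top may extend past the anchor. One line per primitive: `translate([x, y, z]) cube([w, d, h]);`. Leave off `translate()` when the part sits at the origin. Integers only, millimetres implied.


translate([281, 422, 0]) cube([3575, 278, 2624]);


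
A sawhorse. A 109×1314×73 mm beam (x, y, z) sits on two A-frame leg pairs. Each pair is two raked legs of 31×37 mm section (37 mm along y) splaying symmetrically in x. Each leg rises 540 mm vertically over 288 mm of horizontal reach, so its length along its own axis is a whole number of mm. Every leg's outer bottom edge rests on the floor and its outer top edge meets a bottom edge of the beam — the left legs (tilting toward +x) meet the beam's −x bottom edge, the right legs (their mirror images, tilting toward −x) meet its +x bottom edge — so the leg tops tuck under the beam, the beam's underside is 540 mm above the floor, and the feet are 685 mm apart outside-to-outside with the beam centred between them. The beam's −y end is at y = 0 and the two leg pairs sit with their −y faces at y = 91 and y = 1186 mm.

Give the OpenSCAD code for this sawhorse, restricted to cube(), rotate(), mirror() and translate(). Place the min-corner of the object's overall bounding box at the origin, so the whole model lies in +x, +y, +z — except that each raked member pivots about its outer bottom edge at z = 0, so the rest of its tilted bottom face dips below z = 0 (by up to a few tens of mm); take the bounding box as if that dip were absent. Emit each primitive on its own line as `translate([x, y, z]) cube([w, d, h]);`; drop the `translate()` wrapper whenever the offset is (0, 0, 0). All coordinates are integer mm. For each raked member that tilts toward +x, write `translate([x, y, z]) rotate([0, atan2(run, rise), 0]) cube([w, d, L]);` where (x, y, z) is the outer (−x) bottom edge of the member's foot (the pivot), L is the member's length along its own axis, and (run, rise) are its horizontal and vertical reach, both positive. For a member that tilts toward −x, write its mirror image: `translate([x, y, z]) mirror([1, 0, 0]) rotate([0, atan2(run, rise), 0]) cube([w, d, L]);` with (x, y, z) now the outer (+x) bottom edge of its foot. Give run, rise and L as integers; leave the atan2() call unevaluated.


translate([288, 0, 540]) cube([109, 1314, 73]);
translate([0, 91, 0]) rotate([0, atan2(288, 540), 0]) cube([31, 37, 612]);
translate([685, 91, 0]) mirror([1, 0, 0]) rotate([0, atan2(288, 540), 0]) cube([31, 37, 612]);
translate([0, 1186, 0]) rotate([0, atan2(288, 540), 0]) cube([31, 37, 612]);
translate([685, 1186, 0]) mirror([1, 0, 0]) rotate([0, atan2(288, 540), 0]) cube([31, 37, 612]);


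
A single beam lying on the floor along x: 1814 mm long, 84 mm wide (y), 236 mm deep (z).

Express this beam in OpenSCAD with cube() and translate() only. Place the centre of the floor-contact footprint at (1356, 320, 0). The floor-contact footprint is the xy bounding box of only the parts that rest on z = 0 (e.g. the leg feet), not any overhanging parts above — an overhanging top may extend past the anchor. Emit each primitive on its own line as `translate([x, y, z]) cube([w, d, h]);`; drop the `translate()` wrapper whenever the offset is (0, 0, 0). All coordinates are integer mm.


translate([449, 278, 0]) cube([1814, 84, 236]);


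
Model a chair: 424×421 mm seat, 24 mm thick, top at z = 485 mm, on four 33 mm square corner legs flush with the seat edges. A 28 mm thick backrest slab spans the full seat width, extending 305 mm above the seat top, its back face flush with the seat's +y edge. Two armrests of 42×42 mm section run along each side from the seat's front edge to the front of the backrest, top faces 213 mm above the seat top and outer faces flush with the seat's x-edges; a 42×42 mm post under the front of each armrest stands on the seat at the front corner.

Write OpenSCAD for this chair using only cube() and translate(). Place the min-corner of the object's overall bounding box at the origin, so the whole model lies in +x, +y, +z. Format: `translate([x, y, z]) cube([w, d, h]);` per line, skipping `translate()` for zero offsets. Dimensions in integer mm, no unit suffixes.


translate([0, 0, 461]) cube([424, 421, 24]);
cube([33, 33, 461]);
translate([391, 0, 0]) cube([33, 33, 461]);
translate([0, 388, 0]) cube([33, 33, 461]);
translate([391, 388, 0]) cube([33, 33, 461]);
translate([0, 393, 485]) cube([424, 28, 305]);
translate([0, 0, 656]) cube([42, 393, 42]);
translate([382, 0, 656]) cube([42, 393, 42]);
translate([0, 0, 485]) cube([42, 42, 171]);
translate([382, 0, 485]) cube([42, 42, 171]);


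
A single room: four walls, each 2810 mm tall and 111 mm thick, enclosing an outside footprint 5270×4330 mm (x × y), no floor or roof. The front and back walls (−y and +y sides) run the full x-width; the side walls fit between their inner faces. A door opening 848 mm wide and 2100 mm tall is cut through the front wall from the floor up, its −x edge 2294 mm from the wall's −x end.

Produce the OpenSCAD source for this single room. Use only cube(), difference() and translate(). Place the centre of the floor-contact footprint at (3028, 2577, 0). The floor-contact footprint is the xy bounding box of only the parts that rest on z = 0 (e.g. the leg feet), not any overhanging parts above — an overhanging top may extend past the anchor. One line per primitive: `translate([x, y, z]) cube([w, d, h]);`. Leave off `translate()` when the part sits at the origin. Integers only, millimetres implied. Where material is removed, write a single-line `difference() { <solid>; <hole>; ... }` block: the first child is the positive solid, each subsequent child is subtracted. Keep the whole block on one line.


difference() { translate([393, 412, 0]) cube([5270, 111, 2810]); translate([2687, 412, 0]) cube([848, 111, 2100]); }
translate([393, 4631, 0]) cube([5270, 111, 2810]);
translate([393, 523, 0]) cube([111, 4108, 2810]);
translate([5552, 523, 0]) cube([111, 4108, 2810]);


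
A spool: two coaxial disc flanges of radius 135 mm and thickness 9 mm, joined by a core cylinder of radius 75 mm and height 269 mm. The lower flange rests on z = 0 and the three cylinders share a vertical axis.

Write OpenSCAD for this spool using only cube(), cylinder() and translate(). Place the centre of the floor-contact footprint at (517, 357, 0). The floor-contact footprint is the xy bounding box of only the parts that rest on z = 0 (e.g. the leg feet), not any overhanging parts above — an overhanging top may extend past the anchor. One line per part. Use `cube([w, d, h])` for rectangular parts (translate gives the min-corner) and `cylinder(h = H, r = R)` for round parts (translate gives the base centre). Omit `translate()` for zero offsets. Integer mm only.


translate([517, 357, 0]) cylinder(h = 9, r = 135);
translate([517, 357, 9]) cylinder(h = 269, r = 75);
translate([517, 357, 278]) cylinder(h = 9, r = 135);


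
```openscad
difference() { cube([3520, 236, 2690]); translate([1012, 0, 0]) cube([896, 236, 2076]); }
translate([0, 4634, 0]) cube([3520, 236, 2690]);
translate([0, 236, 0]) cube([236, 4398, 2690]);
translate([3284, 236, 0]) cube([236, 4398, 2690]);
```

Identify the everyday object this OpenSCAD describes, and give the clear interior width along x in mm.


A single room. The interior width is 3048 mm.

Four walls enclosing a rectangle with a door in the front wall — a room. Outside width 3520 minus two 236 mm walls gives 3048 mm.


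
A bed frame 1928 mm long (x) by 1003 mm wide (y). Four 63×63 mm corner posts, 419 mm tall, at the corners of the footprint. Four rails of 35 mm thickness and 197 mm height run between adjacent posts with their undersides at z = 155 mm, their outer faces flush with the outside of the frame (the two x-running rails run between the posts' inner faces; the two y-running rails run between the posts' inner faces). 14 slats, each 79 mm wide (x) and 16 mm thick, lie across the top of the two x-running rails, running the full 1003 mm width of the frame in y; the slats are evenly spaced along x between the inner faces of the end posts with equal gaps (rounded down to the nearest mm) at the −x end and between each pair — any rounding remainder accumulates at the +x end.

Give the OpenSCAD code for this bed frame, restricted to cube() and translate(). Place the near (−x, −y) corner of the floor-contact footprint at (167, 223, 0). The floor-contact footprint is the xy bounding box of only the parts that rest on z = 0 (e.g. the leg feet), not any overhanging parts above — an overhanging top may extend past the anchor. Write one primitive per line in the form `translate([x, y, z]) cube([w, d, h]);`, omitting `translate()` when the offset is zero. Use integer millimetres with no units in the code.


translate([167, 223, 0]) cube([63, 63, 419]);
translate([167, 1163, 0]) cube([63, 63, 419]);
translate([2032, 223, 0]) cube([63, 63, 419]);
translate([2032, 1163, 0]) cube([63, 63, 419]);
translate([230, 223, 155]) cube([1802, 35, 197]);
translate([230, 1191, 155]) cube([1802, 35, 197]);
translate([167, 286, 155]) cube([35, 877, 197]);
translate([2060, 286, 155]) cube([35, 877, 197]);
translate([276, 223, 352]) cube([79, 1003, 16]);
translate([401, 223, 352]) cube([79, 1003, 16]);
translate([526, 223, 352]) cube([79, 1003, 16]);
translate([651, 223, 352]) cube([79, 1003, 16]);
translate([776, 223, 352]) cube([79, 1003, 16]);
translate([901, 223, 352]) cube([79, 1003, 16]);
translate([1026, 223, 352]) cube([79, 1003, 16]);
translate([1151, 223, 352]) cube([79, 1003, 16]);
translate([1276, 223, 352]) cube([79, 1003, 16]);
translate([1401, 223, 352]) cube([79, 1003, 16]);
translate([1526, 223, 352]) cube([79, 1003, 16]);
translate([1651, 223, 352]) cube([79, 1003, 16]);
translate([1776, 223, 352]) cube([79, 1003, 16]);
translate([1901, 223, 352]) cube([79, 1003, 16]);


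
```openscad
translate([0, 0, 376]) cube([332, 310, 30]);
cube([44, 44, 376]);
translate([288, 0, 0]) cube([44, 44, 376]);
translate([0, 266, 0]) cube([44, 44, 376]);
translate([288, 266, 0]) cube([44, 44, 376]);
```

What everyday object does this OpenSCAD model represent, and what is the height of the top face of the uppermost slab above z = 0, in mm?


A stool. The seat height is 406 mm.

A 332×310×30 slab at z = 376 on four corner posts — a stool. The seat top is 376 + 30 = 406 mm.


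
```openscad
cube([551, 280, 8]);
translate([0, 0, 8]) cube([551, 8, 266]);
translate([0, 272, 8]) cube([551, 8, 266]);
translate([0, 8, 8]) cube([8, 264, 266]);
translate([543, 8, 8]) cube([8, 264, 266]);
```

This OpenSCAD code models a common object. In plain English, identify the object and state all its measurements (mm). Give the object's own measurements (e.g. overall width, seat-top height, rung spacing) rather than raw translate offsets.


An open-topped rectangular box: outside dimensions 551×280×274 mm, with a uniform wall and base thickness of 8 mm. The base is a full 551×280 slab on the floor; four walls sit on top of the base. The front and back walls (the −y and +y sides) span the full width; the two side walls fit between them.


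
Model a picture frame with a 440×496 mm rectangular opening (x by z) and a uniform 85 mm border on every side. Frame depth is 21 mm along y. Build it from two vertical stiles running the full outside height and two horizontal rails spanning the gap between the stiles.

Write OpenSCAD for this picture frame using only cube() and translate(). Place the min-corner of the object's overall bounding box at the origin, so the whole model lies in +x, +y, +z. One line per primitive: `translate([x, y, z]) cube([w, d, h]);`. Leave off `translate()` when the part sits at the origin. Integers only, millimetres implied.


cube([85, 21, 666]);
translate([525, 0, 0]) cube([85, 21, 666]);
translate([85, 0, 0]) cube([440, 21, 85]);
translate([85, 0, 581]) cube([440, 21, 85]);


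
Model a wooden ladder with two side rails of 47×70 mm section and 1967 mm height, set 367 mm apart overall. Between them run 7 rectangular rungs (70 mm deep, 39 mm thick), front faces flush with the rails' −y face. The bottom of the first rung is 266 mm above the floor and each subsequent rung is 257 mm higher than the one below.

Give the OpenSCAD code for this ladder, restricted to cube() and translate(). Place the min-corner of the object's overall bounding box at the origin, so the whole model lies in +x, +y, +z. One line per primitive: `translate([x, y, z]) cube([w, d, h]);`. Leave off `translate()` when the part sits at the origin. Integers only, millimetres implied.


// rung span = 367 - 2*47 = 273
// rung[k] z = 266 + k*257
cube([47, 70, 1967]);
translate([320, 0, 0]) cube([47, 70, 1967]);
translate([47, 0, 266]) cube([273, 70, 39]);
translate([47, 0, 523]) cube([273, 70, 39]);
translate([47, 0, 780]) cube([273, 70, 39]);
translate([47, 0, 1037]) cube([273, 70, 39]);
translate([47, 0, 1294]) cube([273, 70, 39]);
translate([47, 0, 1551]) cube([273, 70, 39]);
translate([47, 0, 1808]) cube([273, 70, 39]);


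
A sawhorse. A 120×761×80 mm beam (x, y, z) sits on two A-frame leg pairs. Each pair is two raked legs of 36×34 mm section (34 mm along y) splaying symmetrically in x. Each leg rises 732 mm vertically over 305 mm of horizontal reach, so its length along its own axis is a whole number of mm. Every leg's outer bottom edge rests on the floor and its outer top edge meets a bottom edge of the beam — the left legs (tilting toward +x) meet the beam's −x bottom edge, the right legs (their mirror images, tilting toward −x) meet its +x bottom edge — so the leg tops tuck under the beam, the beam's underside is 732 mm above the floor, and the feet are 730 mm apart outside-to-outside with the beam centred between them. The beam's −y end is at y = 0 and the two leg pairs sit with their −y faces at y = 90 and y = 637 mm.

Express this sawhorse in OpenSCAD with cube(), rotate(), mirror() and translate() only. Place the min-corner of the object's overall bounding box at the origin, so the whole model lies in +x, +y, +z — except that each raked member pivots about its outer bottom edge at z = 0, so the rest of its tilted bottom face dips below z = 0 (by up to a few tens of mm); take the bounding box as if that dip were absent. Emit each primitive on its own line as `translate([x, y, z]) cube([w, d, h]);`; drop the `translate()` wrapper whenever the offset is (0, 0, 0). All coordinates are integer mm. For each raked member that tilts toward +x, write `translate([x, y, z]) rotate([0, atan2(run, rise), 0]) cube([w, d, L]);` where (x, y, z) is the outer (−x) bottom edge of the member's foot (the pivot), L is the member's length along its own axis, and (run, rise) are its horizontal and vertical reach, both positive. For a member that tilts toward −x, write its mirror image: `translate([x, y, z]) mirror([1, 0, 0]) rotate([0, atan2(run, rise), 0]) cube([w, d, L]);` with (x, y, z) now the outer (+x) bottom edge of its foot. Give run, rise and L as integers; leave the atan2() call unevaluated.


translate([305, 0, 732]) cube([120, 761, 80]);
translate([0, 90, 0]) rotate([0, atan2(305, 732), 0]) cube([36, 34, 793]);
translate([730, 90, 0]) mirror([1, 0, 0]) rotate([0, atan2(305, 732), 0]) cube([36, 34, 793]);
translate([0, 637, 0]) rotate([0, atan2(305, 732), 0]) cube([36, 34, 793]);
translate([730, 637, 0]) mirror([1, 0, 0]) rotate([0, atan2(305, 732), 0]) cube([36, 34, 793]);


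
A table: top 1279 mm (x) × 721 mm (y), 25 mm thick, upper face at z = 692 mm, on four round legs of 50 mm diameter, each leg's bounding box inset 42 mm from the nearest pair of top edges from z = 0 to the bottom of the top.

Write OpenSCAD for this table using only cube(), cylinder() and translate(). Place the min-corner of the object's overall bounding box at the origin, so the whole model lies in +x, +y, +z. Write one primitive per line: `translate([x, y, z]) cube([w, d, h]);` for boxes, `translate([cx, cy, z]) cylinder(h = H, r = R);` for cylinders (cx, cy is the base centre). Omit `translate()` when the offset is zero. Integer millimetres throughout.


translate([0, 0, 667]) cube([1279, 721, 25]);
translate([67, 67, 0]) cylinder(h = 667, r = 25);
translate([1212, 67, 0]) cylinder(h = 667, r = 25);
translate([67, 654, 0]) cylinder(h = 667, r = 25);
translate([1212, 654, 0]) cylinder(h = 667, r = 25);


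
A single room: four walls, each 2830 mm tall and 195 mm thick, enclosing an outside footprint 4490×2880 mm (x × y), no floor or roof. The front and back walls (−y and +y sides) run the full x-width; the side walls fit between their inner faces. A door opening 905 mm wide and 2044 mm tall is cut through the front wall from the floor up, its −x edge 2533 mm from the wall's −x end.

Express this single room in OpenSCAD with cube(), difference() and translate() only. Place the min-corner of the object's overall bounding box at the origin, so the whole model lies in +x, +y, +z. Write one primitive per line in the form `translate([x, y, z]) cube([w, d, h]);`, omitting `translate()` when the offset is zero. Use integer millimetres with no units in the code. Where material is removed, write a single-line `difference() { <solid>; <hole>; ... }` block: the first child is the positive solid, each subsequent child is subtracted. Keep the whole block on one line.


difference() { cube([4490, 195, 2830]); translate([2533, 0, 0]) cube([905, 195, 2044]); }
translate([0, 2685, 0]) cube([4490, 195, 2830]);
translate([0, 195, 0]) cube([195, 2490, 2830]);
translate([4295, 195, 0]) cube([195, 2490, 2830]);


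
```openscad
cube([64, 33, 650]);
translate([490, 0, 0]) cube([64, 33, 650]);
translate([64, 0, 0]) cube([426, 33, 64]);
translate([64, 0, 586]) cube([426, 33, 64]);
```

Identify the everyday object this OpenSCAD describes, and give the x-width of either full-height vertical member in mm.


A picture frame. The border width is 64 mm.

Four thin pieces enclosing a rectangular opening — a picture frame. The two full-height stiles are 650 mm tall; the top rail sits at z = 586 and is 64 mm tall, so the border above the opening is 650 − 586 = 64 mm, matching the stile x-width.


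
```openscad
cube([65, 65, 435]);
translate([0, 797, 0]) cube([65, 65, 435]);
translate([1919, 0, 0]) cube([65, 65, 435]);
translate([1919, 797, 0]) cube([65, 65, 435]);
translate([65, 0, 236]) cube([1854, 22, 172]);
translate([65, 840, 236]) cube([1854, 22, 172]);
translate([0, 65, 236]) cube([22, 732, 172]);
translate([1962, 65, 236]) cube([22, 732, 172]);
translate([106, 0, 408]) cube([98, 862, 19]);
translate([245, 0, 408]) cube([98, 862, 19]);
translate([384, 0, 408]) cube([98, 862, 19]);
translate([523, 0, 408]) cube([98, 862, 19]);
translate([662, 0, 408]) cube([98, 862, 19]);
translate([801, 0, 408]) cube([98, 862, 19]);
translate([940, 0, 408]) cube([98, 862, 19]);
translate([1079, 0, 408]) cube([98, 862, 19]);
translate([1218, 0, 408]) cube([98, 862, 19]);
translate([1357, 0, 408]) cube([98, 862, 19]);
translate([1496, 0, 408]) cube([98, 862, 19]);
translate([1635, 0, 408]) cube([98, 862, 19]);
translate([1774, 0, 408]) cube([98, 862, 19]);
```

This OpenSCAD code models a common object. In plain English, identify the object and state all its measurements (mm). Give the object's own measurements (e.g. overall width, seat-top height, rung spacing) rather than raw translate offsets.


A bed frame 1984 mm long (x) by 862 mm wide (y). Four 65×65 mm corner posts, 435 mm tall, at the corners of the footprint. Four rails of 22 mm thickness and 172 mm height run between adjacent posts with their undersides at z = 236 mm, their outer faces flush with the outside of the frame (the two x-running rails run between the posts' inner faces; the two y-running rails run between the posts' inner faces). 13 slats, each 98 mm wide (x) and 19 mm thick, lie across the top of the two x-running rails, running the full 862 mm width of the frame in y; along x they sit between the end posts with a 41 mm gap after the −x posts and between neighbouring slats, leaving 47 mm before the +x posts.


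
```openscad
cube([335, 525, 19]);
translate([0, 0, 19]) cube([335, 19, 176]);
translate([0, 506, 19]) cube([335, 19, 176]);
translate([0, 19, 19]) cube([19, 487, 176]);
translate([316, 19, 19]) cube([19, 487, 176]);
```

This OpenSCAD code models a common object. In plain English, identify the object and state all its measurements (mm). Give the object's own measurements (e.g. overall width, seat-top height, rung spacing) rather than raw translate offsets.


An open-topped rectangular box: outside dimensions 335×525×195 mm, with a uniform wall and base thickness of 19 mm. The base is a full 335×525 slab on the floor; four walls sit on top of the base. The front and back walls (the −y and +y sides) span the full width; the two side walls fit between them.


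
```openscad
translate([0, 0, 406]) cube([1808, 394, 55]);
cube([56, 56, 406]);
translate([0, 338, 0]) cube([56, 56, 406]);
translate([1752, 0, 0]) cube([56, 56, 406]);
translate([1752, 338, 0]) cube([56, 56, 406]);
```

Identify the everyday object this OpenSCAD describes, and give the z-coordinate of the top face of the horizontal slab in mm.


A bench. The seat-top height is 461 mm.

A long slab on four corner posts — a bench. The slab sits at z = 406 with thickness 55, so the top is 406 + 55 = 461 mm.


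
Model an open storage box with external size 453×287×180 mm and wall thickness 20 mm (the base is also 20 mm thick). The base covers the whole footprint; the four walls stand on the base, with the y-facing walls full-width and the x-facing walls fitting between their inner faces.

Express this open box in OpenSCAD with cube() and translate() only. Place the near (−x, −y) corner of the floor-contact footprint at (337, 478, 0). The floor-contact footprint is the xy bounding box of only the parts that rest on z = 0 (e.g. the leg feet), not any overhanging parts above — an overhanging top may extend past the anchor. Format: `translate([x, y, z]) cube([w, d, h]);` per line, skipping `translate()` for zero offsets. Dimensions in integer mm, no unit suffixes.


translate([337, 478, 0]) cube([453, 287, 20]);
translate([337, 478, 20]) cube([453, 20, 160]);
translate([337, 745, 20]) cube([453, 20, 160]);
translate([337, 498, 20]) cube([20, 247, 160]);
translate([770, 498, 20]) cube([20, 247, 160]);


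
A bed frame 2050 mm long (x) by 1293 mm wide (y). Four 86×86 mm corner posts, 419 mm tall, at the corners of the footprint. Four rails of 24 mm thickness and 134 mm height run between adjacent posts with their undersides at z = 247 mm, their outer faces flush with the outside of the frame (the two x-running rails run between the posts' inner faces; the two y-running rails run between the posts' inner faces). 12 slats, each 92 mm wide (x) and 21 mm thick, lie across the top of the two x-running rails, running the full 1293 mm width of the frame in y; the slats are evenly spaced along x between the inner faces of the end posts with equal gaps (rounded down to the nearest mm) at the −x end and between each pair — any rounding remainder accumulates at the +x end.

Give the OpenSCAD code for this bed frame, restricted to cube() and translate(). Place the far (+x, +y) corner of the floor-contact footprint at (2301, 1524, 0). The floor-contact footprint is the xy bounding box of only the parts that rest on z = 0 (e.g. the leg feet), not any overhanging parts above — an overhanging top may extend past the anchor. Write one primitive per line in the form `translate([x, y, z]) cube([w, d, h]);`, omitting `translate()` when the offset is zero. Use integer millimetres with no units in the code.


translate([251, 231, 0]) cube([86, 86, 419]);
translate([251, 1438, 0]) cube([86, 86, 419]);
translate([2215, 231, 0]) cube([86, 86, 419]);
translate([2215, 1438, 0]) cube([86, 86, 419]);
translate([337, 231, 247]) cube([1878, 24, 134]);
translate([337, 1500, 247]) cube([1878, 24, 134]);
translate([251, 317, 247]) cube([24, 1121, 134]);
translate([2277, 317, 247]) cube([24, 1121, 134]);
translate([396, 231, 381]) cube([92, 1293, 21]);
translate([547, 231, 381]) cube([92, 1293, 21]);
translate([698, 231, 381]) cube([92, 1293, 21]);
translate([849, 231, 381]) cube([92, 1293, 21]);
translate([1000, 231, 381]) cube([92, 1293, 21]);
translate([1151, 231, 381]) cube([92, 1293, 21]);
translate([1302, 231, 381]) cube([92, 1293, 21]);
translate([1453, 231, 381]) cube([92, 1293, 21]);
translate([1604, 231, 381]) cube([92, 1293, 21]);
translate([1755, 231, 381]) cube([92, 1293, 21]);
translate([1906, 231, 381]) cube([92, 1293, 21]);
translate([2057, 231, 381]) cube([92, 1293, 21]);


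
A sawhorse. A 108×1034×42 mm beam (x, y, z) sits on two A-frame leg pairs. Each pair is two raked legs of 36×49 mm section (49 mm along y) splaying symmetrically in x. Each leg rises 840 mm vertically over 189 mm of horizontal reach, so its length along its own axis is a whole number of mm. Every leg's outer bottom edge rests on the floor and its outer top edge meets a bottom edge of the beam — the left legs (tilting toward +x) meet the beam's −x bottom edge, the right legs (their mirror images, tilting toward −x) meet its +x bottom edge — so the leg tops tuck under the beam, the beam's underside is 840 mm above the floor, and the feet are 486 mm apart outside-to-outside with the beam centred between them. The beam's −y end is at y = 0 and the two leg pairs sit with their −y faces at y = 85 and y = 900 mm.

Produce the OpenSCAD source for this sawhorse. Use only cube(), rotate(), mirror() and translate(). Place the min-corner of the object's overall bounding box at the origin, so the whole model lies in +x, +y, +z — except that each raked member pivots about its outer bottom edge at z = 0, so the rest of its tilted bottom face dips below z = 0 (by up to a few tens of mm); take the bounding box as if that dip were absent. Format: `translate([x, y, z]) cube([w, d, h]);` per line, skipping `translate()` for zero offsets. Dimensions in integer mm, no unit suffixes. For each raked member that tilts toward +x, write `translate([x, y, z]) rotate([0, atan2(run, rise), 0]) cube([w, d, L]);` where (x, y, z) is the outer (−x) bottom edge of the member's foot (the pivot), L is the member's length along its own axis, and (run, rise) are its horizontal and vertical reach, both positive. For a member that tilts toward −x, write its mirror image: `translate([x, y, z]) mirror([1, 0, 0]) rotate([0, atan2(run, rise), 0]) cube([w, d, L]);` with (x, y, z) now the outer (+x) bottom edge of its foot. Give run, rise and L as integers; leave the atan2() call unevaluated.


translate([189, 0, 840]) cube([108, 1034, 42]);
translate([0, 85, 0]) rotate([0, atan2(189, 840), 0]) cube([36, 49, 861]);
translate([486, 85, 0]) mirror([1, 0, 0]) rotate([0, atan2(189, 840), 0]) cube([36, 49, 861]);
translate([0, 900, 0]) rotate([0, atan2(189, 840), 0]) cube([36, 49, 861]);
translate([486, 900, 0]) mirror([1, 0, 0]) rotate([0, atan2(189, 840), 0]) cube([36, 49, 861]);


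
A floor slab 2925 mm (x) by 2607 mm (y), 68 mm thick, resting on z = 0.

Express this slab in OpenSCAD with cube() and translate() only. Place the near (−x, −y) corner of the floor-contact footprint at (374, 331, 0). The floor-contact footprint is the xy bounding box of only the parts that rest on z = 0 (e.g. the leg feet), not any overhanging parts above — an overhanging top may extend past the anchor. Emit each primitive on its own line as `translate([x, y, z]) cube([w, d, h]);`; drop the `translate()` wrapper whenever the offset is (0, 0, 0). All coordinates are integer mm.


translate([374, 331, 0]) cube([2925, 2607, 68]);


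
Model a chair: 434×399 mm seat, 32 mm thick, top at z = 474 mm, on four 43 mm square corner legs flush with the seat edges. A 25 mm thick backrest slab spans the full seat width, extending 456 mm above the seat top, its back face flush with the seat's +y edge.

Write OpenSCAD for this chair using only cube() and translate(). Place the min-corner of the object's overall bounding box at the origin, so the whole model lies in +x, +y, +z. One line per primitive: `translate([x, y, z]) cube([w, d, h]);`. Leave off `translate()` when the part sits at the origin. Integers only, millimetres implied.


translate([0, 0, 442]) cube([434, 399, 32]);
cube([43, 43, 442]);
translate([391, 0, 0]) cube([43, 43, 442]);
translate([0, 356, 0]) cube([43, 43, 442]);
translate([391, 356, 0]) cube([43, 43, 442]);
translate([0, 374, 474]) cube([434, 25, 456]);


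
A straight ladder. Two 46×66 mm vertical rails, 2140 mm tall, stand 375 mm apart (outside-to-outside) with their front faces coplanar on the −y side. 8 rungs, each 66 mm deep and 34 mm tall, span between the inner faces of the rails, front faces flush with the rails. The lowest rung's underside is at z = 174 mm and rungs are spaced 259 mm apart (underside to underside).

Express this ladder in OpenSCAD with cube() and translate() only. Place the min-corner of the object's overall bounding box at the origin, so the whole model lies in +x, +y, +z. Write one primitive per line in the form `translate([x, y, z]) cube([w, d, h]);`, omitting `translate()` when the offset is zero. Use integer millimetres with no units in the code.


// rung span = 375 - 2*46 = 283
// rung[k] z = 174 + k*259
cube([46, 66, 2140]);
translate([329, 0, 0]) cube([46, 66, 2140]);
translate([46, 0, 174]) cube([283, 66, 34]);
translate([46, 0, 433]) cube([283, 66, 34]);
translate([46, 0, 692]) cube([283, 66, 34]);
translate([46, 0, 951]) cube([283, 66, 34]);
translate([46, 0, 1210]) cube([283, 66, 34]);
translate([46, 0, 1469]) cube([283, 66, 34]);
translate([46, 0, 1728]) cube([283, 66, 34]);
translate([46, 0, 1987]) cube([283, 66, 34]);


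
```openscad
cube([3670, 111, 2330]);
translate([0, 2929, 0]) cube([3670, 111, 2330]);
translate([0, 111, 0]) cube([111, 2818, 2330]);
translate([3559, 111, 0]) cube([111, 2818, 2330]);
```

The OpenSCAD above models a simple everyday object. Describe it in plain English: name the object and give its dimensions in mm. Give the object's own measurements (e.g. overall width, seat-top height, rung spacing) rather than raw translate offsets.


The wall frame of a small rectangular building: four walls, each 2330 mm tall and 111 mm thick, enclosing a footprint 3670 mm (x) by 3040 mm (y) outside-to-outside, with no floor or roof. The front and back walls (the −y and +y sides) span the full width; the two side walls fit between them.


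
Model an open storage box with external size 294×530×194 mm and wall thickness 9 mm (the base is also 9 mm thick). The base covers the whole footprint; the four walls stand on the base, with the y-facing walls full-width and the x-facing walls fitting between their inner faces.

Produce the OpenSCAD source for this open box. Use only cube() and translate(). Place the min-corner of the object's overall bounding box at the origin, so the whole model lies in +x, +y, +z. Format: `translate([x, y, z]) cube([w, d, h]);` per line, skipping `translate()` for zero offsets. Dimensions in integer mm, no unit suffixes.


cube([294, 530, 9]);
translate([0, 0, 9]) cube([294, 9, 185]);
translate([0, 521, 9]) cube([294, 9, 185]);
translate([0, 9, 9]) cube([9, 512, 185]);
translate([285, 9, 9]) cube([9, 512, 185]);


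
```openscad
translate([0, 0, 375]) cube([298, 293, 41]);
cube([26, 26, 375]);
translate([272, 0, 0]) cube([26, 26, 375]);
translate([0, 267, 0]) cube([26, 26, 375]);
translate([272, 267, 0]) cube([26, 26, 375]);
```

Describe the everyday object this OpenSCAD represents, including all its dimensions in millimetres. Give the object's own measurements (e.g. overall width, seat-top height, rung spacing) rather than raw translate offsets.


A simple wooden stool: a rectangular seat 298 mm (x) by 293 mm (y), 41 mm thick, top face at z = 416 mm, on four square legs, each 26×26 mm in cross-section. The legs rest on z = 0, each flush with a corner of the seat.


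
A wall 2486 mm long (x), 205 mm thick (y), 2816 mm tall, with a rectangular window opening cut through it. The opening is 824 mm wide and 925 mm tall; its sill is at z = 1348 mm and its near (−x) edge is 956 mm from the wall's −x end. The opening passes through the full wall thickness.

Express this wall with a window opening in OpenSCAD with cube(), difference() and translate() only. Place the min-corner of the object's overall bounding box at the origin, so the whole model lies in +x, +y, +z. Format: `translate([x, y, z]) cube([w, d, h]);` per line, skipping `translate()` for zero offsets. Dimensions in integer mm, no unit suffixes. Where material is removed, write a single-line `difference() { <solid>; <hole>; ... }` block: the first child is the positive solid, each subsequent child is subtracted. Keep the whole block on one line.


difference() { cube([2486, 205, 2816]); translate([956, 0, 1348]) cube([824, 205, 925]); }
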